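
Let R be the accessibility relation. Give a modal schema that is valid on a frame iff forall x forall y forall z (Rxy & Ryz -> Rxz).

A defining formula is □r → □□r (the 4 axiom).

□r → □□r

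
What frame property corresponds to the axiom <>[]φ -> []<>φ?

Convergence

Suppose ◇□φ→□◇φ is valid. Take Rxy, Rxz and set V(φ)={w : Ryw}. Then □φ at y so ◇□φ at x, so □◇φ at x, so ◇φ at z, giving w with Rzw and Ryw.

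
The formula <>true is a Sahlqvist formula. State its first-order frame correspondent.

◇⊤ holds at w iff w has a successor, so frame-validity of ◇⊤ is exactly seriality. Equivalently via □A → ◇A:
Suppose □A→◇A is valid. At any x set V(A)=W. Then □A at x, so ◇A at x, so x has a successor.
The converse is a direct semantic check.
Frame condition: forall x exists y Rxy.

seriality: forall x exists y Rxy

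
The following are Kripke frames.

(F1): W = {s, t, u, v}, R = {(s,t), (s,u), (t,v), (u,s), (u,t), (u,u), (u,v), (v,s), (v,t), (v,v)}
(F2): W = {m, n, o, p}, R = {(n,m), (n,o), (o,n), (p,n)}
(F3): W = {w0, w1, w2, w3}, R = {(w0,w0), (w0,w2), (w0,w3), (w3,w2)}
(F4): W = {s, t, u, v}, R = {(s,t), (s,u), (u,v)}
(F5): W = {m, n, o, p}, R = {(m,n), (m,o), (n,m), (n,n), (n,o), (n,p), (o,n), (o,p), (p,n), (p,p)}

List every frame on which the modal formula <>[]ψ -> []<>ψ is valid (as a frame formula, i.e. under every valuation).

(F5)

Frame correspondent (Sahlqvist): forall x forall y forall z (Rxy & Rxz -> exists w (Ryw & Rzw)) — i.e. convergence.
(F1): fails — Rut and Rus but t and s have no common successor.
(F2): fails — Rno and Rnm but o and m have no common successor.
(F3): fails — Rw0w2 and Rw0w2 but w2 and w2 have no common successor.
(F4): fails — Rsu and Rst but u and t have no common successor.
(F5): condition met.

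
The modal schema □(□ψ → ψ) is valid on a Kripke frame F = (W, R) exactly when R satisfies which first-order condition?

This is the T□ axiom.
It corresponds to shift-reflexivity: ∀x ∀y (Rxy → Ryy).

Shift-reflexivity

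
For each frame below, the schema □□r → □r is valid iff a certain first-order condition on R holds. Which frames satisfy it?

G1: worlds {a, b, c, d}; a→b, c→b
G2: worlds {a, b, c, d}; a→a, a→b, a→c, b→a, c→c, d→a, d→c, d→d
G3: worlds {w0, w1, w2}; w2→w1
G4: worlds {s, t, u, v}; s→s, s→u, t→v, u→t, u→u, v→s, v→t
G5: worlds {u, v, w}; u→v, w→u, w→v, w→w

G2

This is the axiom for density; its first-order frame correspondent is ∀x ∀y (Rxy → ∃z (Rxz ∧ Rzy)).
G1: fails — Rab but no z with Raz and Rzb.
G2: satisfies the condition.
G3: fails — Rw2w1 but no z with Rw2z and Rzw1.
G4: fails — Rtv but no z with Rtz and Rzv.
G5: fails — Ruv but no z with Ruz and Rzv.
Valid on: G2.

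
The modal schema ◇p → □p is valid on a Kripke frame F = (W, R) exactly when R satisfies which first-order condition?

partial functionality: ∀x ∀y ∀z (Rxy ∧ Rxz → y = z)

Suppose ◇p→□p is valid. Take Rxy, Rxz and set V(p)={y}. Then ◇p at x, so □p at x, so p at z, i.e. z=y.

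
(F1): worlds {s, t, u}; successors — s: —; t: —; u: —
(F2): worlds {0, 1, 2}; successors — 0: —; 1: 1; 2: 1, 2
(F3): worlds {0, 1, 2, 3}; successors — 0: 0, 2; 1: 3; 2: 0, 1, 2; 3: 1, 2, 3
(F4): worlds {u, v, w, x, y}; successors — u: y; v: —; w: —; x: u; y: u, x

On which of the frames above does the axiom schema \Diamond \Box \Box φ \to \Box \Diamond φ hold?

(F1), (F2)

The schema corresponds to a generalized confluence (Geach) condition: \forall x \forall y \forall z ((xRy \wedge xRz) \to \exists w (y R^2 w \wedge zRw)).
(F1): ✓.
(F2): ✓.
(F3): fails — 2R0, 2R1 but no w with 0R²w and 1Rw.
(F4): fails — xRu, xRu but no t with uR²t and uRt.
Valid on: (F1), (F2).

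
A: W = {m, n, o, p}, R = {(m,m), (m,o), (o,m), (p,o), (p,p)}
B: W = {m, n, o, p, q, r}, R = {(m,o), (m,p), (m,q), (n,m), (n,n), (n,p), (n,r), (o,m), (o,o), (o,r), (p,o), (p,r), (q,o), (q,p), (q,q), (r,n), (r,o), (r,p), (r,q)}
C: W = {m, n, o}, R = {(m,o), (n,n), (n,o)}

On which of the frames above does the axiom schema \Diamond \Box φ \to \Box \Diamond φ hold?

B

The schema corresponds to convergence: \forall x \forall y \forall z (Rxy \wedge Rxz \to \exists w (Ryw \wedge Rzw)).
A: fails — Rpo and Rpp but o and p have no common successor.
B: holds.
C: fails — Rmo and Rmo but o and o have no common successor.
Valid on: B.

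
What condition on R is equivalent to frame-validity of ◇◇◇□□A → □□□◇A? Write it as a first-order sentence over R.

∀x ∀y ∀z ((xR³y ∧ xR³z) → ∃w (yR²w ∧ zRw))

This is a Sahlqvist (Geach-type) schema ◇^3□^2A → □^3◇^1A.
Minimal-valuation argument: fix x; take any y with xR^3y and any z with xR^3z. Set V(A) to the set of worlds R-reachable from y in exactly 2 steps. Then □^2A holds at y, so the antecedent holds at x; validity forces ◇^1A at z, giving a w with zR^1w and yR^2w.
First-order correspondent: ∀x ∀y ∀z ((xR³y ∧ xR³z) → ∃w (yR²w ∧ zRw)).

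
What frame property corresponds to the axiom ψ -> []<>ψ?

Suppose ψ→□◇ψ is valid. Take Rxy and set V(ψ)={x}. Then ψ at x, so □◇ψ at x, so ◇ψ at y, so some z with Ryz has ψ; z=x, i.e. Ryx.

symmetry: forall x forall y (Rxy -> Ryx)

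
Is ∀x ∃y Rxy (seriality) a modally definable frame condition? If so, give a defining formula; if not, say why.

Yes: it is seriality, defined by the D schema □r → ◇r.

Yes, by □r → ◇r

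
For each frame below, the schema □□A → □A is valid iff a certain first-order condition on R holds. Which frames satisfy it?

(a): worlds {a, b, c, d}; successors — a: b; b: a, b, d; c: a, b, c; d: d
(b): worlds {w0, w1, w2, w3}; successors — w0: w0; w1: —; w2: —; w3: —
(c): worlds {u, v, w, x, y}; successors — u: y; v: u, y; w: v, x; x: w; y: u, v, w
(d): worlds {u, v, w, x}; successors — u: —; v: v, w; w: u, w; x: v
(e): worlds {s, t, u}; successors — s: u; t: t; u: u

The schema corresponds to density: ∀x ∀y (Rxy → ∃z (Rxz ∧ Rzy)).
(a): holds.
(b): holds.
(c): fails — Rxw but no z with Rxz and Rzw.
(d): holds.
(e): holds.
Valid on: (a), (b), (d), (e).

(a), (b), (d), (e)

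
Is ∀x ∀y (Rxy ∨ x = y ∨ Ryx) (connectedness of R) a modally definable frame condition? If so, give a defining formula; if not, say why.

No

Any modally definable frame class is closed under disjoint unions.
Take 2 disjoint single-world reflexive frames: each is trivially connected, but their disjoint union has 2 worlds with no edge between distinct components, so it is not connected.
So no modal formula (or set of formulas) defines exactly the connected frames.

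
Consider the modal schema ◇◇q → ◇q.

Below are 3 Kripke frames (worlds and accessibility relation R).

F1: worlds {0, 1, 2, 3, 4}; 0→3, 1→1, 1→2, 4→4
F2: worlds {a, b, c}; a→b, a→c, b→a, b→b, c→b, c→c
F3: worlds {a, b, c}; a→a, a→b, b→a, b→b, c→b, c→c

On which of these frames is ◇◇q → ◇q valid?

Frame correspondent (Sahlqvist): ∀x ∀y ∀z (Rxy ∧ Ryz → Rxz) — i.e. transitivity.
F1: satisfies the condition.
F2: fails — Rab and Rba but not Raa.
F3: fails — Rcb and Rba but not Rca.

F1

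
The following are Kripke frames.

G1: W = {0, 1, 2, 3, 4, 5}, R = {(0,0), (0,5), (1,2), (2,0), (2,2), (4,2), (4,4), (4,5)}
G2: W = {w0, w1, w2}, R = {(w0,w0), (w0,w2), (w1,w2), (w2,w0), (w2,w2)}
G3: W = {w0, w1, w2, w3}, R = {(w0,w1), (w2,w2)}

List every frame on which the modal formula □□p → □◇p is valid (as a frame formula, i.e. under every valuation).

G2

The schema corresponds to a generalized confluence (Geach) condition: ∀x ∀z (xRz → ∃w (xR²w ∧ zRw)).
G1: fails — 0R5 but no w with 0R²w and 5Rw.
G2: condition met.
G3: fails — w0Rw1 but no w with w0R²w and w1Rw.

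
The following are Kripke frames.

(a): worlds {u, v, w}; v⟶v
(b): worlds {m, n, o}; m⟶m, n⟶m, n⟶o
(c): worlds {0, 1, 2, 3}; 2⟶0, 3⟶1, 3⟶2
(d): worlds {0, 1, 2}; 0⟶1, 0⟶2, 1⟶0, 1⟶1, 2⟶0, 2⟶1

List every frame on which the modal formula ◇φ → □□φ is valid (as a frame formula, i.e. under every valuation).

(a)

Frame correspondent (Sahlqvist): ∀x ∀y ∀z ((xRy ∧ xR²z) → ∃w (y = w ∧ z = w)) — i.e. a generalized confluence (Geach) condition.
(a): holds.
(b): fails — nRo, nR²m but o ≠ m.
(c): fails — 3R1, 3R²0 but 1 ≠ 0.
(d): fails — 0R1, 0R²0 but 1 ≠ 0.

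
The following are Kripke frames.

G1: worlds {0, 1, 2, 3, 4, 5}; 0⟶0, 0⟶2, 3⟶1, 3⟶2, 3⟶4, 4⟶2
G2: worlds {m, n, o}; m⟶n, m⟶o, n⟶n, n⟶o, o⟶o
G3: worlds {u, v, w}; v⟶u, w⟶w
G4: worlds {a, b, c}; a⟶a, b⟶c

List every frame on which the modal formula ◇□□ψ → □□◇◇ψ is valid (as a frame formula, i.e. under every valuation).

The schema corresponds to a generalized confluence (Geach) condition: ∀x ∀y ∀z ((xRy ∧ xR²z) → ∃w (yR²w ∧ zR²w)).
G1: fails — 0R0, 0R²2 but no w with 0R²w and 2R²w.
G2: condition met.
G3: condition met.
G4: condition met.

G2, G3, G4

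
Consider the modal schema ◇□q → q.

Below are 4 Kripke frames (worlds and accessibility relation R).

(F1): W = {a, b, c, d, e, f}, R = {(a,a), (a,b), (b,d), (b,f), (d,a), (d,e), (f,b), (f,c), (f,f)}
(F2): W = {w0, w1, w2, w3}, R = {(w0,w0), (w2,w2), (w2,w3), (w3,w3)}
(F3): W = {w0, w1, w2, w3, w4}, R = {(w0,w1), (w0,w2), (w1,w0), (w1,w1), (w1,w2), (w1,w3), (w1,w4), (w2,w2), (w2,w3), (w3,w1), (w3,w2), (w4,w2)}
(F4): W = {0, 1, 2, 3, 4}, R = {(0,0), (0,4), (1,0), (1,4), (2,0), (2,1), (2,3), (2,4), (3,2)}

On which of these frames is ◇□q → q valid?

This is the axiom for symmetry; its first-order frame correspondent is ∀x ∀y (Rxy → Ryx).
(F1): fails — Rfc but not Rcf.
(F2): fails — Rw2w3 but not Rw3w2.
(F3): fails — Rw1w2 but not Rw2w1.
(F4): fails — R10 but not R01.
Valid on no frame.

none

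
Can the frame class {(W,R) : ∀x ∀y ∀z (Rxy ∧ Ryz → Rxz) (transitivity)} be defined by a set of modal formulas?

This is a Sahlqvist condition; the 4 axiom □q → □□q defines it.
Suppose □q→□□q is valid. Take Rxy, Ryz and set V(q)={w : Rxw}. Then □q at x, so □□q at x, so □q at y, so q at z, i.e. Rxz.

Yes — defined by □q → □□q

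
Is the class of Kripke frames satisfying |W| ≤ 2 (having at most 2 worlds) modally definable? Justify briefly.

No — not modally definable

Modal frame validity is preserved under disjoint unions.
Any modal formula valid on each of 3 disjoint one-world frames is valid on their disjoint union (validity is preserved under disjoint unions). Each one-world frame has |W|=1≤2, but the union has |W|=3.
So no modal formula (or set of formulas) defines exactly the |W|≤2 frames.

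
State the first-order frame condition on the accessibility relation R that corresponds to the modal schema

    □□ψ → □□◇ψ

This is a Sahlqvist (Geach-type) schema ◇^0□^2ψ → □^2◇^1ψ.
First-order correspondent: ∀x ∀z (xR²z → ∃w (xR²w ∧ zRw)).

∀x ∀z (xR²z → ∃w (xR²w ∧ zRw))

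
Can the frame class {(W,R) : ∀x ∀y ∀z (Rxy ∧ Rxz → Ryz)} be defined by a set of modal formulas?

The condition is the Euclidean property. A defining modal formula is ◇q → □◇q.
Suppose ◇q→□◇q is valid. Take Rxy, Rxz and set V(q)={y}. Then ◇q at x, so □◇q at x, so ◇q at z, so some w with Rzw has q; w=y, i.e. Rzy. By symmetry of the argument, Ryz.

Definable; ◇q → □◇q defines it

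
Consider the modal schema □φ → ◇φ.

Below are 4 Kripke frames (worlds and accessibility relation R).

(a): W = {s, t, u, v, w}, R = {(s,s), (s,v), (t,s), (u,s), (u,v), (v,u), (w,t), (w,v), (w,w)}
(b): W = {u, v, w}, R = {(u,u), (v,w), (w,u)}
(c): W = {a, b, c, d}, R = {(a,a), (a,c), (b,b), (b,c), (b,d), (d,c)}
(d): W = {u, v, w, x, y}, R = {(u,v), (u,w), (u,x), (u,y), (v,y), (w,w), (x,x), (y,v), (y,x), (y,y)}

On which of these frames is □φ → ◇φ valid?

(a), (b), (d)

Frame correspondent (Sahlqvist): ∀x ∃y Rxy — i.e. seriality.
(a): holds.
(b): holds.
(c): fails — world c has no successor.
(d): holds.
Valid on: (a), (b), (d).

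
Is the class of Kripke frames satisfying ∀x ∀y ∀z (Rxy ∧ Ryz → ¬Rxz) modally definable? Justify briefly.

If a class were modally definable it would be closed under surjective bounded morphisms (Goldblatt–Thomason).
The 5-cycle (worlds w0,w1,w2,w3,w4 with w0→w1→w2→w3→w4→w0) is intransitive. Mapping every world to a single reflexive point • is a surjective bounded morphism; the reflexive point is not intransitive (R••∧R•• but R••).
So the class is not modally definable.

Not modally definable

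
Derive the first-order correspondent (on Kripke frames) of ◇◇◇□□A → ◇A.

∀x ∀y (xR³y → ∃w (yR²w ∧ xRw))

This is a Sahlqvist (Geach-type) schema ◇^3□^2A → □^0◇^1A.
Minimal-valuation argument: fix x; take any y with xR^3y and any z with xR^0z. Set V(A) to the set of worlds R-reachable from y in exactly 2 steps. Then □^2A holds at y, so the antecedent holds at x; validity forces ◇^1A at z, giving a w with zR^1w and yR^2w.
First-order correspondent: ∀x ∀y (xR³y → ∃w (yR²w ∧ xRw)).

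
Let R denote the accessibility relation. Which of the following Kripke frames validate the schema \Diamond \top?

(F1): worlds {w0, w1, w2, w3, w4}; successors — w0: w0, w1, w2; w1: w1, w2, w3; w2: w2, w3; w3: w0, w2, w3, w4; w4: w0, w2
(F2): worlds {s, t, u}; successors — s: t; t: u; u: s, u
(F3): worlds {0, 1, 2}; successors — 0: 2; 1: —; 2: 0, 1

Frame correspondent (Sahlqvist): \forall x \exists y Rxy — i.e. seriality.
(F1): ✓.
(F2): ✓.
(F3): fails — world 1 has no successor.

(F1), (F2)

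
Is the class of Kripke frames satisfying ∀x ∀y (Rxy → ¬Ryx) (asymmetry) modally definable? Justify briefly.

If a class were modally definable it would be closed under surjective bounded morphisms (Goldblatt–Thomason).
The 5-cycle (worlds a,b,c,d,e with a→b→c→d→e→a) is asymmetric. Mapping every world to a single reflexive point • is a surjective bounded morphism, and the reflexive point is not asymmetric (R•• but asymmetry requires ¬R••).
So the class is not modally definable.

Not modally definable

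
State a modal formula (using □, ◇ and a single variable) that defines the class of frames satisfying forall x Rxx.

The condition is reflexivity. The T schema □r → r defines it.
Suppose □r→r is valid. At any x set V(r)={w : Rxw}. Then □r holds at x, so r holds at x, i.e. Rxx.

□r → r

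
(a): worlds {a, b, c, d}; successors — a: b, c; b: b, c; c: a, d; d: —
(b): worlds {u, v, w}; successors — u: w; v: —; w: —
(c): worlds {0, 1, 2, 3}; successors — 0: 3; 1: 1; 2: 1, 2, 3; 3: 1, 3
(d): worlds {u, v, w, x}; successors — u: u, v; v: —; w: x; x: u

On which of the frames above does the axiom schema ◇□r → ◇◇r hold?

(c)

This is the axiom for a generalized confluence (Geach) condition; its first-order frame correspondent is ∀x ∀y (xRy → ∃w (yRw ∧ xR²w)).
(a): fails — cRd but no w with dRw and cR²w.
(b): fails — uRw but no t with wRt and uR²t.
(c): satisfies the condition.
(d): fails — uRv but no t with vRt and uR²t.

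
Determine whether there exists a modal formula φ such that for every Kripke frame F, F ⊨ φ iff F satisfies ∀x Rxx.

Definable; □p → p defines it

This is a Sahlqvist condition; the T axiom □p → p defines it.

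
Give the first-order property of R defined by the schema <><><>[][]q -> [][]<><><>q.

forall x forall y forall z ((x R^3 y & x R^2 z) -> exists w (y R^2 w & z R^3 w))

This is a Sahlqvist (Geach-type) schema ◇^3□^2q → □^2◇^3q.
First-order correspondent: forall x forall y forall z ((x R^3 y & x R^2 z) -> exists w (y R^2 w & z R^3 w)).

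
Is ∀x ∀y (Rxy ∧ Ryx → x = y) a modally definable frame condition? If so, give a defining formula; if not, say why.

If a class were modally definable it would be closed under surjective bounded morphisms (Goldblatt–Thomason).
The 4-cycle (worlds s,t,u,v with s→t→u→v→s) is antisymmetric. Sending even-indexed worlds to s and odd-indexed worlds to t is a surjective bounded morphism onto the two-world frame with s↔t, which is not antisymmetric.
So no modal formula (or set of formulas) defines exactly the antisymmetric frames.

Not modally definable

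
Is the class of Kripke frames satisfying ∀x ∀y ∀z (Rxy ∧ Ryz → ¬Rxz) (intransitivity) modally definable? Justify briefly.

Any modally definable frame class is closed under surjective bounded morphisms.
The 3-cycle (worlds w0,w1,w2 with w0→w1→w2→w0) is intransitive. Mapping every world to a single reflexive point • is a surjective bounded morphism; the reflexive point is not intransitive (R••∧R•• but R••).
So the class is not modally definable.

No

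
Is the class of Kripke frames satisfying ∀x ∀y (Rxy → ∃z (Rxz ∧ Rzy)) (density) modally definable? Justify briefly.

Definable; □□p → □p defines it

The condition is density. A defining modal formula is □□p → □p.
Suppose □□p→□p is valid. Take Rxy and set V(p)={w : xR²w}. Then □□p at x, so □p at x, so p at y, i.e. ∃z(Rxz∧Rzy).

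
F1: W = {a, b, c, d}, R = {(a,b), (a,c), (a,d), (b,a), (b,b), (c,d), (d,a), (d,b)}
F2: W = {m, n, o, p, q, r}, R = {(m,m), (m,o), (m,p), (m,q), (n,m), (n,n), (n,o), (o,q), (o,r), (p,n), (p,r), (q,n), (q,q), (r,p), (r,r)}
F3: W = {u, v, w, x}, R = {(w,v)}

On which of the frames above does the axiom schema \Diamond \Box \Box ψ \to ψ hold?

F1

The schema corresponds to a generalized confluence (Geach) condition: \forall x \forall y (xRy \to \exists w (y R^2 w \wedge x = w)).
F1: ✓.
F2: fails — mRo but no w with oR²w and m=w.
F3: fails — wRv but no t with vR²t and w=t.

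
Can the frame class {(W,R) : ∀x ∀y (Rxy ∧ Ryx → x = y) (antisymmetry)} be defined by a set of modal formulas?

If a class were modally definable it would be closed under surjective bounded morphisms (Goldblatt–Thomason).
The 8-cycle (worlds s,t,u,v,w,x,y,z with s→t→u→v→w→x→y→z→s) is antisymmetric. Sending even-indexed worlds to a and odd-indexed worlds to b is a surjective bounded morphism onto the two-world frame with a↔b, which is not antisymmetric.
So no modal formula (or set of formulas) defines exactly the antisymmetric frames.

Not modally definable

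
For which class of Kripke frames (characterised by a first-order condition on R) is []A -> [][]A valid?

transitivity: forall x forall y forall z (Rxy & Ryz -> Rxz)

Suppose □A→□□A is valid. Take Rxy, Ryz and set V(A)={w : Rxw}. Then □A at x, so □□A at x, so □A at y, so A at z, i.e. Rxz.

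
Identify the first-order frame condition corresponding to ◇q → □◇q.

the Euclidean property: ∀x ∀y ∀z (Rxy ∧ Rxz → Ryz)

Suppose ◇q→□◇q is valid. Take Rxy, Rxz and set V(q)={y}. Then ◇q at x, so □◇q at x, so ◇q at z, so some w with Rzw has q; w=y, i.e. Rzy. By symmetry of the argument, Ryz.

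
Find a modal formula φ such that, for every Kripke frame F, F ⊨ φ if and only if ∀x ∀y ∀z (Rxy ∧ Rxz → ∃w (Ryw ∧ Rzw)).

◇□s → □◇s

A defining formula is ◇□s → □◇s (the .2 axiom).
Suppose ◇□s→□◇s is valid. Take Rxy, Rxz and set V(s)={w : Ryw}. Then □s at y so ◇□s at x, so □◇s at x, so ◇s at z, giving w with Rzw and Ryw.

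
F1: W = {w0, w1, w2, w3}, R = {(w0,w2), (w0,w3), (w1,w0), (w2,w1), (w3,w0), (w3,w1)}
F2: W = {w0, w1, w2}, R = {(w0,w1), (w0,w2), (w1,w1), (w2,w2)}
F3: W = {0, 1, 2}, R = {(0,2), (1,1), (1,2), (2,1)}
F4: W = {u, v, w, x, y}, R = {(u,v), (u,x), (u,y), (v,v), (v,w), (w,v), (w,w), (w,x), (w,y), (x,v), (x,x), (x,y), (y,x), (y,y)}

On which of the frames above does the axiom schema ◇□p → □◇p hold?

F3

The schema corresponds to convergence: ∀x ∀y ∀z (Rxy ∧ Rxz → ∃w (Ryw ∧ Rzw)).
F1: fails — Rw3w1 and Rw3w0 but w1 and w0 have no common successor.
F2: fails — Rw0w1 and Rw0w2 but w1 and w2 have no common successor.
F3: condition met.
F4: fails — Ruv and Ruy but v and y have no common successor.
Valid on: F3.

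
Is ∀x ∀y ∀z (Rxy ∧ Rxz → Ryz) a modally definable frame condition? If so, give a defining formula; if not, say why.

Definable; ◇r → □◇r defines it

The condition is the Euclidean property. A defining modal formula is ◇r → □◇r.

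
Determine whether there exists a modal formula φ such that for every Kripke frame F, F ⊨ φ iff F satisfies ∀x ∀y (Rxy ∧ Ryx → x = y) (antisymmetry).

No

Modal frame validity is preserved under surjective bounded morphisms.
The 4-cycle (worlds s,t,u,v with s→t→u→v→s) is antisymmetric. Sending even-indexed worlds to s and odd-indexed worlds to t is a surjective bounded morphism onto the two-world frame with s↔t, which is not antisymmetric.
So the class is not modally definable.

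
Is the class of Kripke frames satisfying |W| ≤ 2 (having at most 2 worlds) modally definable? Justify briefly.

Not definable by any modal formula

Modal frame validity is preserved under disjoint unions.
Any modal formula valid on each of 3 disjoint one-world frames is valid on their disjoint union (validity is preserved under disjoint unions). Each one-world frame has |W|=1≤2, but the union has |W|=3.
Hence having at most 2 worlds is not modally definable.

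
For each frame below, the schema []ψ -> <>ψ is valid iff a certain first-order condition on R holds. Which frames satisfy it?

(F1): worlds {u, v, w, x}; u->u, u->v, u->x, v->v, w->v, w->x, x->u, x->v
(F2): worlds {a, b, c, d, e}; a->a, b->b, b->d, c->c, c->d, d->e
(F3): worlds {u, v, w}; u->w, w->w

The schema corresponds to seriality: forall x exists y Rxy.
(F1): holds.
(F2): fails — world e has no successor.
(F3): fails — world v has no successor.
Valid on: (F1).

(F1)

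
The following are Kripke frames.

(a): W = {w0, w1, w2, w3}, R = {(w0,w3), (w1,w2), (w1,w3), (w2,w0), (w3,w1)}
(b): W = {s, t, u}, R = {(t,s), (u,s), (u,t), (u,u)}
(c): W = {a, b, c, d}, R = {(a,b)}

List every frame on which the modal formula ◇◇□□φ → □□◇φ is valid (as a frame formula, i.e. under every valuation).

This is the axiom for a generalized confluence (Geach) condition; its first-order frame correspondent is ∀x ∀y ∀z ((xR²y ∧ xR²z) → ∃w (yR²w ∧ zRw)).
(a): fails — w0R²w1, w0R²w1 but no w with w1R²w and w1Rw.
(b): fails — uR²s, uR²s but no w with sR²w and sRw.
(c): ✓.

(c)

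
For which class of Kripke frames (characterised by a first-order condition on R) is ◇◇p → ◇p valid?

Replacing p by ¬p and contraposing gives the equivalent schema □p → □□p.
Suppose □p→□□p is valid. Take Rxy, Ryz and set V(p)={w : Rxw}. Then □p at x, so □□p at x, so □p at y, so p at z, i.e. Rxz.

Transitivity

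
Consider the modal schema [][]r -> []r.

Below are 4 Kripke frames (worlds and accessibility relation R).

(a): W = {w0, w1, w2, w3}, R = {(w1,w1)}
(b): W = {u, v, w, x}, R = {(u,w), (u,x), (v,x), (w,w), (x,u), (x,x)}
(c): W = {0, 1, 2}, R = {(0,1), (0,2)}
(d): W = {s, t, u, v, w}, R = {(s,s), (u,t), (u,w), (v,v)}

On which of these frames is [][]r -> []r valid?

(a), (b)

The schema corresponds to density: forall x forall y (Rxy -> exists z (Rxz & Rzy)).
(a): condition met.
(b): condition met.
(c): fails — R01 but no z with R0z and Rz1.
(d): fails — Ruw but no z with Ruz and Rzw.
Valid on: (a), (b).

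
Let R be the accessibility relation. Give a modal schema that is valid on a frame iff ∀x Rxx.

□ψ → ψ

A defining formula is □ψ → ψ (the T axiom).
Suppose □ψ→ψ is valid. At any x set V(ψ)={w : Rxw}. Then □ψ holds at x, so ψ holds at x, i.e. Rxx.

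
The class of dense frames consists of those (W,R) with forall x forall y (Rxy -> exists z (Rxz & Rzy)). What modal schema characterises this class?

□□p → □p

The condition is density. The C4 schema □□p → □p defines it.
Suppose □□p→□p is valid. Take Rxy and set V(p)={w : xR²w}. Then □□p at x, so □p at x, so p at y, i.e. ∃z(Rxz∧Rzy).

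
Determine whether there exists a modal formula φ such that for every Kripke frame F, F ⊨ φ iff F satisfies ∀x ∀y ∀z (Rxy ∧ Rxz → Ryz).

Yes, by ◇p → □◇p

Yes: it is the Euclidean property, defined by the 5 schema ◇p → □◇p.
Suppose ◇p→□◇p is valid. Take Rxy, Rxz and set V(p)={y}. Then ◇p at x, so □◇p at x, so ◇p at z, so some w with Rzw has p; w=y, i.e. Rzy. By symmetry of the argument, Ryz.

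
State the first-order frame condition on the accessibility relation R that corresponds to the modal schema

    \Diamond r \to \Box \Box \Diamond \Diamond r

This is a Sahlqvist (Geach-type) schema ◇^1□^0r → □^2◇^2r.
Minimal-valuation argument: fix x; take any y with xR^1y and any z with xR^2z. Set V(r) to the set of worlds R-reachable from y in exactly 0 steps. Then □^0r holds at y, so the antecedent holds at x; validity forces ◇^2r at z, giving a w with zR^2w and yR^0w.
First-order correspondent: \forall x \forall y \forall z ((xRy \wedge x R^2 z) \to \exists w (y = w \wedge z R^2 w)).

\forall x \forall y \forall z ((xRy \wedge x R^2 z) \to \exists w (y = w \wedge z R^2 w))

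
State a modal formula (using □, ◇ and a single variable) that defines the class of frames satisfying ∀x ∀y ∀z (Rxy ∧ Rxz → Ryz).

◇p → □◇p

The condition is the Euclidean property. The 5 schema ◇p → □◇p defines it.
Suppose ◇p→□◇p is valid. Take Rxy, Rxz and set V(p)={y}. Then ◇p at x, so □◇p at x, so ◇p at z, so some w with Rzw has p; w=y, i.e. Rzy. By symmetry of the argument, Ryz.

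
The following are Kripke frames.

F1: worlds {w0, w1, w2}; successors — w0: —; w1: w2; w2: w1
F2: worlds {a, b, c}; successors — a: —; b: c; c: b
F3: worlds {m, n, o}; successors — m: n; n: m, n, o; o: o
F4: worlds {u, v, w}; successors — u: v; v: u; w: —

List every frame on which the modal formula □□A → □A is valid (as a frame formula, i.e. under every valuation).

F3

Frame correspondent (Sahlqvist): ∀x ∀y (Rxy → ∃z (Rxz ∧ Rzy)) — i.e. density.
F1: fails — Rw1w2 but no z with Rw1z and Rzw2.
F2: fails — Rbc but no z with Rbz and Rzc.
F3: holds.
F4: fails — Ruv but no z with Ruz and Rzv.
Valid on: F3.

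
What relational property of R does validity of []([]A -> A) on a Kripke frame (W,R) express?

shift-reflexivity: forall x forall y (Rxy -> Ryy)

This is the T□ axiom.
It corresponds to shift-reflexivity: forall x forall y (Rxy -> Ryy).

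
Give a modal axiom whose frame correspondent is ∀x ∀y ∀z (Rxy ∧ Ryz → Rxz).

This is transitivity; the standard corresponding axiom is 4: □ψ → □□ψ.
Suppose □ψ→□□ψ is valid. Take Rxy, Ryz and set V(ψ)={w : Rxw}. Then □ψ at x, so □□ψ at x, so □ψ at y, so ψ at z, i.e. Rxz.

□ψ → □□ψ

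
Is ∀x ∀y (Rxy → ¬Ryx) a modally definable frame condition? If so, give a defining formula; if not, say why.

No — not modally definable

Any modally definable frame class is closed under surjective bounded morphisms.
The 4-cycle (worlds w0,w1,w2,w3 with w0→w1→w2→w3→w0) is asymmetric. Mapping every world to a single reflexive point • is a surjective bounded morphism, and the reflexive point is not asymmetric (R•• but asymmetry requires ¬R••).
Hence asymmetry is not modally definable.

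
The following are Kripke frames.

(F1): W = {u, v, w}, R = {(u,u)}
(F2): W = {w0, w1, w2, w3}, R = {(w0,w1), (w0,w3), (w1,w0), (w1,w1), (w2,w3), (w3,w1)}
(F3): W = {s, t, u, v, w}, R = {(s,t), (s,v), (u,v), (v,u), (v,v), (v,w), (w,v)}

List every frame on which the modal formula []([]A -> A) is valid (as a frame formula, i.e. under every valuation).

(F1)

Frame correspondent (Sahlqvist): forall x forall y (Rxy -> Ryy) — i.e. shift-reflexivity.
(F1): satisfies the condition.
(F2): fails — Rw1w0 but not Rw0w0.
(F3): fails — Rvw but not Rww.
Valid on: (F1).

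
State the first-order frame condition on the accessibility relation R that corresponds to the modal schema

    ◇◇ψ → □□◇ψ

∀x ∀y ∀z ((xR²y ∧ xR²z) → ∃w (y = w ∧ zRw))

This is a Sahlqvist (Geach-type) schema ◇^2□^0ψ → □^2◇^1ψ.
Minimal-valuation argument: fix x; take any y with xR^2y and any z with xR^2z. Set V(ψ) to the set of worlds R-reachable from y in exactly 0 steps. Then □^0ψ holds at y, so the antecedent holds at x; validity forces ◇^1ψ at z, giving a w with zR^1w and yR^0w.
First-order correspondent: ∀x ∀y ∀z ((xR²y ∧ xR²z) → ∃w (y = w ∧ zRw)).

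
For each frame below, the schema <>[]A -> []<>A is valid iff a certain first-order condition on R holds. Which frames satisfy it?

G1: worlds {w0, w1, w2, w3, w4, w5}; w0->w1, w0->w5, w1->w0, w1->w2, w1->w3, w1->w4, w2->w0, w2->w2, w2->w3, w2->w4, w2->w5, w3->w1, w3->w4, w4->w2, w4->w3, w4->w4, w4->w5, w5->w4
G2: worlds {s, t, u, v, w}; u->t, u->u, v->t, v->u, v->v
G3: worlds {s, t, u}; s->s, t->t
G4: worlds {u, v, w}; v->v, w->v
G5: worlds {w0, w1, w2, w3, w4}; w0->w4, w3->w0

The schema corresponds to convergence: forall x forall y forall z (Rxy & Rxz -> exists w (Ryw & Rzw)).
G1: fails — Rw2w5 and Rw2w0 but w5 and w0 have no common successor.
G2: fails — Rut and Rut but t and t have no common successor.
G3: holds.
G4: holds.
G5: fails — Rw0w4 and Rw0w4 but w4 and w4 have no common successor.

G3, G4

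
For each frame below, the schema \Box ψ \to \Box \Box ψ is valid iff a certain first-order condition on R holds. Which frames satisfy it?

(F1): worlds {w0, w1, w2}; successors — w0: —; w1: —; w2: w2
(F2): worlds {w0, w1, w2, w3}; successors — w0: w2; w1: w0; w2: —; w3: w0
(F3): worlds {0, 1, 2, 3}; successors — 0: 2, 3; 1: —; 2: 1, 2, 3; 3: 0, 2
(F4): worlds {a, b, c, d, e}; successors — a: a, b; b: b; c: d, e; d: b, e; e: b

(F1)

Frame correspondent (Sahlqvist): \forall x \forall y \forall z (Rxy \wedge Ryz \to Rxz) — i.e. transitivity.
(F1): satisfies the condition.
(F2): fails — Rw1w0 and Rw0w2 but not Rw1w2.
(F3): fails — R32 and R23 but not R33.
(F4): fails — Rcd and Rdb but not Rcb.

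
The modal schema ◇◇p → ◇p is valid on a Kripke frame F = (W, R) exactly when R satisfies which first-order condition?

Transitivity

Equivalently (dual form): □p → □□p.
Suppose □p→□□p is valid. Take Rxy, Ryz and set V(p)={w : Rxw}. Then □p at x, so □□p at x, so □p at y, so p at z, i.e. Rxz.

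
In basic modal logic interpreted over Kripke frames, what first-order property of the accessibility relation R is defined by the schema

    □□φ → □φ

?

Suppose □□φ→□φ is valid. Take Rxy and set V(φ)={w : xR²w}. Then □□φ at x, so □φ at x, so φ at y, i.e. ∃z(Rxz∧Rzy).
Conversely, any frame satisfying ∀x ∀y (Rxy → ∃z (Rxz ∧ Rzy)) validates the schema.
Frame condition: ∀x ∀y (Rxy → ∃z (Rxz ∧ Rzy)).

Density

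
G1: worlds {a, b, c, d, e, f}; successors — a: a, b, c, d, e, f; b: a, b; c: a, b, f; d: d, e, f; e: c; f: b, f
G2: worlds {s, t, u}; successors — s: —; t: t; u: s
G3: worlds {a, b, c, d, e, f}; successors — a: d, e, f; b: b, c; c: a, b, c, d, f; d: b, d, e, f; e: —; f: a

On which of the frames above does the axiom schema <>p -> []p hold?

Frame correspondent (Sahlqvist): forall x forall y forall z (Rxy & Rxz -> y = z) — i.e. partial functionality.
G1: fails — a sees both a and b.
G2: holds.
G3: fails — a sees both d and e.

G2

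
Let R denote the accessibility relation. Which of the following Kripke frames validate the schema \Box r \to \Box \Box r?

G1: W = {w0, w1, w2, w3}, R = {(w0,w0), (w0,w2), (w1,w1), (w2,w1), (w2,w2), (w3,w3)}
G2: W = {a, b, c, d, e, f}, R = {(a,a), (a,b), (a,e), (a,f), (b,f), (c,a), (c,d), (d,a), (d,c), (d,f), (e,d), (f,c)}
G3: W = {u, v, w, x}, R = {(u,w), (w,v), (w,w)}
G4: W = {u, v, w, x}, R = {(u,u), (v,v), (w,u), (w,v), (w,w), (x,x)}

The schema corresponds to transitivity: \forall x \forall y \forall z (Rxy \wedge Ryz \to Rxz).
G1: fails — Rw0w2 and Rw2w1 but not Rw0w1.
G2: fails — Rcd and Rdc but not Rcc.
G3: fails — Ruw and Rwv but not Ruv.
G4: ✓.

G4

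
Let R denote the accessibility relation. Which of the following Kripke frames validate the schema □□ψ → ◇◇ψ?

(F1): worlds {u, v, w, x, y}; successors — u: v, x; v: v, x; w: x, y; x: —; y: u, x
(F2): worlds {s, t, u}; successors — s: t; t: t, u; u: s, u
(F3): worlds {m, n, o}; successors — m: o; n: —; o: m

(F2)

The schema corresponds to a generalized confluence (Geach) condition: ∀x ∃w (xR²w ∧ xR²w).
(F1): fails — at x but no t with xR²t and xR²t.
(F2): satisfies the condition.
(F3): fails — at n but no w with nR²w and nR²w.
Valid on: (F2).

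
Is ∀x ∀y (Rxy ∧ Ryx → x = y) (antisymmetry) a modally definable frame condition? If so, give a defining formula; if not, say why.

Not definable by any modal formula

Any modally definable frame class is closed under surjective bounded morphisms.
The 6-cycle (worlds s,t,u,v,w,x with s→t→u→v→w→x→s) is antisymmetric. Sending even-indexed worlds to s and odd-indexed worlds to t is a surjective bounded morphism onto the two-world frame with s↔t, which is not antisymmetric.
So no modal formula (or set of formulas) defines exactly the antisymmetric frames.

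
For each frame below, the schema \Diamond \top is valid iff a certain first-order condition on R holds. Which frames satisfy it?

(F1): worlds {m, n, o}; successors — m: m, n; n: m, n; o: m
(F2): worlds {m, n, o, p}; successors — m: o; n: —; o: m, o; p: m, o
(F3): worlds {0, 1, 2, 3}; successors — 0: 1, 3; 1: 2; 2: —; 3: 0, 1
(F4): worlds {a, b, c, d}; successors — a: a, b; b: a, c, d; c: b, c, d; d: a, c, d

(F1), (F4)

Frame correspondent (Sahlqvist): \forall x \exists y Rxy — i.e. seriality.
(F1): holds.
(F2): fails — world n has no successor.
(F3): fails — world 2 has no successor.
(F4): holds.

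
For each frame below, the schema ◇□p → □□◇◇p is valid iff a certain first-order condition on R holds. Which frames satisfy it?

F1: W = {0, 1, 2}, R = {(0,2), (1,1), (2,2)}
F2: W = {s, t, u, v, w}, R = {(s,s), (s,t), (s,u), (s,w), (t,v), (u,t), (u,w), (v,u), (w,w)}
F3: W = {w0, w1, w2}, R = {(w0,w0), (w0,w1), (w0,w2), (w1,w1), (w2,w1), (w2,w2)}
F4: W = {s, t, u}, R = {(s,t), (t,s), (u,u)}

F1, F3, F4

Frame correspondent (Sahlqvist): ∀x ∀y ∀z ((xRy ∧ xR²z) → ∃w (yRw ∧ zR²w)) — i.e. a generalized confluence (Geach) condition.
F1: ✓.
F2: fails — sRt, sR²t but no w* with tRw* and tR²w*.
F3: ✓.
F4: ✓.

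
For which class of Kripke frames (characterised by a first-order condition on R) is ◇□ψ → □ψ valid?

Equivalently (dual form): ◇ψ → □◇ψ.
Suppose ◇ψ→□◇ψ is valid. Take Rxy, Rxz and set V(ψ)={y}. Then ◇ψ at x, so □◇ψ at x, so ◇ψ at z, so some w with Rzw has ψ; w=y, i.e. Rzy. By symmetry of the argument, Ryz.
The converse is a direct semantic check.
Frame condition: ∀x ∀y ∀z (Rxy ∧ Rxz → Ryz).

the Euclidean property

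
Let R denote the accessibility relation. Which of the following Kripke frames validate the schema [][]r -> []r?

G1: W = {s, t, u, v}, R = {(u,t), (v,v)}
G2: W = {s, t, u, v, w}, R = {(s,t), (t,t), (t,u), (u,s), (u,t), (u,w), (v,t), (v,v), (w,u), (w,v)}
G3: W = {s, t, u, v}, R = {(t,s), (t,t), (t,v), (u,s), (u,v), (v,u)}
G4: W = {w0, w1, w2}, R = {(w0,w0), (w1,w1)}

G4

The schema corresponds to density: forall x forall y (Rxy -> exists z (Rxz & Rzy)).
G1: fails — Rut but no z with Ruz and Rzt.
G2: fails — Ruw but no z with Ruz and Rzw.
G3: fails — Ruv but no z with Ruz and Rzv.
G4: condition met.
Valid on: G4.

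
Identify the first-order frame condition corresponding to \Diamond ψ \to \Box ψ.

This schema is the CD axiom.
Its frame correspondent is partial functionality — \forall x \forall y \forall z (Rxy \wedge Rxz \to y = z).

Partial functionality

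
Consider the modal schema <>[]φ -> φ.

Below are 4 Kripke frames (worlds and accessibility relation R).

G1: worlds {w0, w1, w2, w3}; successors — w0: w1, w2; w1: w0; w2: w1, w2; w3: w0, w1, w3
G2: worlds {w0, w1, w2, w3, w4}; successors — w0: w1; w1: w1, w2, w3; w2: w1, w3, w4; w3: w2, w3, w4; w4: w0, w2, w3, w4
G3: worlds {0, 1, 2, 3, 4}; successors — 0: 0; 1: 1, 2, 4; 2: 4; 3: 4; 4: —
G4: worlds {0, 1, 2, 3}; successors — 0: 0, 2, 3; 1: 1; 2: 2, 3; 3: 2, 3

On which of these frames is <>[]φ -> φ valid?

none

This is the axiom for symmetry; its first-order frame correspondent is forall x forall y (Rxy -> Ryx).
G1: fails — Rw3w1 but not Rw1w3.
G2: fails — Rw1w3 but not Rw3w1.
G3: fails — R34 but not R43.
G4: fails — R02 but not R20.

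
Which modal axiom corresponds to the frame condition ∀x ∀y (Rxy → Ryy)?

□(□ψ → ψ)

A defining formula is □(□ψ → ψ) (the T□ axiom).
Suppose □(□ψ→ψ) is valid. Take Rxy and set V(ψ)={w : Ryw}. Then at y, □ψ holds; since □(□ψ→ψ) at x, □ψ→ψ at y, so ψ at y, i.e. Ryy.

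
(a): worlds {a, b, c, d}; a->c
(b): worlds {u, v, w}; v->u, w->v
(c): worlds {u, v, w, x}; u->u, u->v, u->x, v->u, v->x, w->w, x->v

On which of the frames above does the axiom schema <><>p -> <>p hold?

(a)

The schema corresponds to transitivity: forall x forall y forall z (Rxy & Ryz -> Rxz).
(a): holds.
(b): fails — Rwv and Rvu but not Rwu.
(c): fails — Rvu and Ruv but not Rvv.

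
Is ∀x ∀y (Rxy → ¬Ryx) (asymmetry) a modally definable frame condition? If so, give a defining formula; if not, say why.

Not definable by any modal formula

If a class were modally definable it would be closed under surjective bounded morphisms (Goldblatt–Thomason).
The 3-cycle (worlds 0,1,2 with 0→1→2→0) is asymmetric. Mapping every world to a single reflexive point • is a surjective bounded morphism, and the reflexive point is not asymmetric (R•• but asymmetry requires ¬R••).
Hence asymmetry is not modally definable.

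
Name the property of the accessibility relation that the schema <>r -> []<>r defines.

the Euclidean property: forall x forall y forall z (Rxy & Rxz -> Ryz)

Suppose ◇r→□◇r is valid. Take Rxy, Rxz and set V(r)={y}. Then ◇r at x, so □◇r at x, so ◇r at z, so some w with Rzw has r; w=y, i.e. Rzy. By symmetry of the argument, Ryz.
Conversely, on a frame with the Euclidean property the schema holds at every world under every valuation.
Frame condition: forall x forall y forall z (Rxy & Rxz -> Ryz).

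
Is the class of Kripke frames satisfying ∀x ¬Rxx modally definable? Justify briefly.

Modal frame validity is preserved under surjective bounded morphisms.
The 2-cycle (worlds 0,1 with 0→1→0) is irreflexive, and the map sending every world to a single reflexive point • is a surjective bounded morphism (forth: every edge maps to (•,•); back: every world has a successor). So any modal formula valid on the 2-cycle is also valid on the reflexive point, which is not irreflexive.
So the class is not modally definable.

Not definable by any modal formula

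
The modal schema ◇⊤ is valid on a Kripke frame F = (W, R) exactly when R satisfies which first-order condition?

◇⊤ holds at w iff w has a successor, so frame-validity of ◇⊤ is exactly seriality. Equivalently via □p → ◇p:
Suppose □p→◇p is valid. At any x set V(p)=W. Then □p at x, so ◇p at x, so x has a successor.

seriality: ∀x ∃y Rxy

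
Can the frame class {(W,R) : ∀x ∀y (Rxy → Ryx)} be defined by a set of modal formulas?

This is a Sahlqvist condition; the B axiom p → □◇p defines it.

Definable; p → □◇p defines it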